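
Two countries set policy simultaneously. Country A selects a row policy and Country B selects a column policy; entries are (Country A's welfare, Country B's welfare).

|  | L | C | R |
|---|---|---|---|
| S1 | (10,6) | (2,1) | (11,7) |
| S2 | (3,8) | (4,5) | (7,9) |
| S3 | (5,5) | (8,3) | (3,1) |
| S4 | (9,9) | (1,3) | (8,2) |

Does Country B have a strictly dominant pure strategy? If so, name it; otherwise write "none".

L fails to dominate R at S1 (6<7).
C fails to dominate L at S1 (1<6).
R fails to dominate L at S3 (1<5).
No single strategy dominates all the others.

none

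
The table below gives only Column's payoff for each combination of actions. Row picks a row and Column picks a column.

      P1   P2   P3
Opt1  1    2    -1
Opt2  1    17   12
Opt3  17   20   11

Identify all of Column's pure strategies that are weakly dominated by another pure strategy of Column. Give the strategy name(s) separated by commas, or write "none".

P1 is weakly dominated by P2 (Opt1: 2>1, Opt2: 17>1, Opt3: 20>17).
P2: no other strategy beats it everywhere (P1 at Opt1 (2>1); P3 at Opt1 (2>-1)).
P3 is weakly dominated by P2 (Opt1: 2>-1, Opt2: 17>12, Opt3: 20>11).

P1, P3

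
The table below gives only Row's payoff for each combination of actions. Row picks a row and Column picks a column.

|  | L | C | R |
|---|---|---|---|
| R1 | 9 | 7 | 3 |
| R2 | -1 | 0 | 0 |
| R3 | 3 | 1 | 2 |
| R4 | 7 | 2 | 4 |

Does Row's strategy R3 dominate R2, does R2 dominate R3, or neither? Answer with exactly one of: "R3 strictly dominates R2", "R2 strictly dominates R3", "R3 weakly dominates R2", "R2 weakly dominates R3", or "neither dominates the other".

R3 strictly dominates R2

R3's payoffs vs R2's, by Column's action — L: 3>-1, C: 1>0, R: 2>0.
R3 gives a strictly higher payoff against each choice by Column, so R3 strictly dominates R2.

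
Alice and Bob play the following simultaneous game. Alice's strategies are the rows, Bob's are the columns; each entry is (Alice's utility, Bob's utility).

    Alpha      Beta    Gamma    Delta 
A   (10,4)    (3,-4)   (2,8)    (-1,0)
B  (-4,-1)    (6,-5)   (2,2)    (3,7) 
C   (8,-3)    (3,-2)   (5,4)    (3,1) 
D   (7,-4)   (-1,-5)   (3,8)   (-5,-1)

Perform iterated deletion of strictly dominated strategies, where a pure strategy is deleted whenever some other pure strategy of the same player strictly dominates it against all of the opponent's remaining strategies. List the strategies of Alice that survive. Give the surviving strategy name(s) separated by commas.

B, C

Row D is eliminated: C beats it against every remaining column (Alpha: 8>7, Beta: 3>-1, Gamma: 5>3, Delta: 3>-5).
Column Alpha is eliminated: Gamma beats it against every remaining row (A: 8>4, B: 2>-1, C: 4>-3).
For Bob, Gamma strictly dominates Beta on the remaining rows (A: 8>-4, B: 2>-5, C: 4>-2); eliminate Beta.
Row A is eliminated: C beats it against every remaining column (Gamma: 5>2, Delta: 3>-1).
Among the remaining strategies, none is strictly dominated by another pure strategy of the same player, so the elimination stops.
Surviving strategies — Alice: {B, C}; Bob: {Gamma, Delta}.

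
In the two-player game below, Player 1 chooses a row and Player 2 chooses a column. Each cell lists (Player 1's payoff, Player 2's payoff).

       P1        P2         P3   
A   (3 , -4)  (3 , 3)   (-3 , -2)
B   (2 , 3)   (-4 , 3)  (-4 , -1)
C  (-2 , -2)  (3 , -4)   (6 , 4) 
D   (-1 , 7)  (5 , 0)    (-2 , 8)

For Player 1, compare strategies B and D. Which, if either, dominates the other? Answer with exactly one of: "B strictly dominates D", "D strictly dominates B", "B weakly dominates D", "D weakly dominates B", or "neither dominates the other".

neither dominates the other

B's payoffs vs D's, by Player 2's action — P1: 2>-1, P2: -4<5, P3: -4<-2.
B does better at P1 but worse at P2, P3; neither strategy dominates the other.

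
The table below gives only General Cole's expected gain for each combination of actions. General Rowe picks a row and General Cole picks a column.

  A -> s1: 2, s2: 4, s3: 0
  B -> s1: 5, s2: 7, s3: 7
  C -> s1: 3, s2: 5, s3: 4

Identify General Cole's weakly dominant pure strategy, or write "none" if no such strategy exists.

s2

s2 vs s1: A: 4>2, B: 7>5, C: 5>3.
s2 vs s3: A: 4>0, B: 7=7, C: 5>4.
s2 is at least as good as every other strategy against every opponent action, so it is weakly dominant.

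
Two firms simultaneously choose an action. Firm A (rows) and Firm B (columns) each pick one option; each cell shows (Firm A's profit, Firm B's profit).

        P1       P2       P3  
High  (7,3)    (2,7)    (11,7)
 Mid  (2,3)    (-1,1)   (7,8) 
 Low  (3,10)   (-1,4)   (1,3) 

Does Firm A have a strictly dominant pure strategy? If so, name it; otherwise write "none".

High vs Mid: P1: 7>2, P2: 2>-1, P3: 11>7.
High vs Low: P1: 7>3, P2: 2>-1, P3: 11>1.
High strictly beats every other strategy against every opponent action, so it is strictly dominant.

High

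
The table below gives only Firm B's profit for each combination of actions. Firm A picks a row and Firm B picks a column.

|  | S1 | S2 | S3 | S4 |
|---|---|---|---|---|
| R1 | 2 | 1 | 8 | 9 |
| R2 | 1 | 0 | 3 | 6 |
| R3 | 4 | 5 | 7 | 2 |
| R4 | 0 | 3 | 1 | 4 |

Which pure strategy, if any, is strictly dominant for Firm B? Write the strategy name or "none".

S1 fails to dominate S2 at R3 (4<5).
S2 fails to dominate S1 at R1 (1<2).
S3 fails to dominate S2 at R4 (1<3).
S4 fails to dominate S1 at R3 (2<4).
No single strategy dominates all the others.

none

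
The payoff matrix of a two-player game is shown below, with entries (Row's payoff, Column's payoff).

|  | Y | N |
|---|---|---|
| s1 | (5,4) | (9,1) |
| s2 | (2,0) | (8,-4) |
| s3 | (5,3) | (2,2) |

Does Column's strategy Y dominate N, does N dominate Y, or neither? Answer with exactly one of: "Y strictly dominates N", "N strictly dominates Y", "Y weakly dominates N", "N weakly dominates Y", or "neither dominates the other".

Y's payoffs vs N's, by Row's action — s1: 4>1, s2: 0>-4, s3: 3>2.
Y gives a strictly higher payoff against each choice by Row, so Y strictly dominates N.

Y strictly dominates N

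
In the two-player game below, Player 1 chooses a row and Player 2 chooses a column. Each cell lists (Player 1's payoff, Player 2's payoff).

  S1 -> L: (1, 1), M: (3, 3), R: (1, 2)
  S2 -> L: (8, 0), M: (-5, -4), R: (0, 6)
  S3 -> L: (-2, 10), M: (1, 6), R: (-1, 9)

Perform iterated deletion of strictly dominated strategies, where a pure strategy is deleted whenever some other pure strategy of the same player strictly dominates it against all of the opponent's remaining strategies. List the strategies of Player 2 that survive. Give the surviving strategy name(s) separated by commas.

For Player 1, S1 strictly dominates S3 on the remaining columns (L: 1>-2, M: 3>1, R: 1>-1); eliminate S3.
Column L is eliminated: R beats it against every remaining row (S1: 2>1, S2: 6>0).
For Player 1, S1 strictly dominates S2 on the remaining columns (M: 3>-5, R: 1>0); eliminate S2.
Column R is eliminated: M beats it against every remaining row (S1: 3>2).
Among the remaining strategies, none is strictly dominated by another pure strategy of the same player, so the elimination stops.
Surviving strategies — Player 1: {S1}; Player 2: {M}.

M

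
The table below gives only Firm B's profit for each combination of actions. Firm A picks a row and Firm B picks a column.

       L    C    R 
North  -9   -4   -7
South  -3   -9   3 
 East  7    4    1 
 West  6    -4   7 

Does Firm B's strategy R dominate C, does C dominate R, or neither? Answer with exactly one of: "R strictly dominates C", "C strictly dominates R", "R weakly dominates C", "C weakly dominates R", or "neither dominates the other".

Compare R to C across every action of Firm A: North: -7<-4, South: 3>-9, East: 1<4, West: 7>-4.
R does better at South, West but worse at North, East; neither strategy dominates the other.

neither dominates the other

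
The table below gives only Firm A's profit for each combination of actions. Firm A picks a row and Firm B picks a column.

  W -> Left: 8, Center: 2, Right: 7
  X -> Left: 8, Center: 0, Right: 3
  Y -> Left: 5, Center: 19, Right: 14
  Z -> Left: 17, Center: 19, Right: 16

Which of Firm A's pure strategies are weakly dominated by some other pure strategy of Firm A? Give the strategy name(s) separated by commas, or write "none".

W is weakly dominated by Z (Left: 17>8, Center: 19>2, Right: 16>7).
X: dominated, since W does at least as well everywhere (Left: 8=8, Center: 2>0, Right: 7>3).
Z weakly dominates Y — Left: 17>5, Center: 19=19, Right: 16>14.
Z is not dominated — it holds its own against W at Left (17>8); X at Left (17>8); Y at Left (17>5).

W, X, Y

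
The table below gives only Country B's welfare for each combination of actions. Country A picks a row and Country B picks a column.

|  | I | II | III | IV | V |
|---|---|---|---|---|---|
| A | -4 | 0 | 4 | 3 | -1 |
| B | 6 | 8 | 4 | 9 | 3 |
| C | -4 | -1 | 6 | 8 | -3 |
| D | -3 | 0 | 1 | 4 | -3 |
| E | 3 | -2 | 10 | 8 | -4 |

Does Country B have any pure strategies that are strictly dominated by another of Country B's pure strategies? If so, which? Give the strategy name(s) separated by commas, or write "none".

I, II, V

IV strictly dominates I — A: 3>-4, B: 9>6, C: 8>-4, D: 4>-3, E: 8>3.
II is strictly dominated by IV (A: 3>0, B: 9>8, C: 8>-1, D: 4>0, E: 8>-2).
III is not dominated — it holds its own against I at A (4>-4); II at A (4>0); IV at A (4>3); V at A (4>-1).
IV: no other strategy beats it everywhere (I at A (3>-4); II at A (3>0); III at B (9>4); V at A (3>-1)).
II strictly dominates V — A: 0>-1, B: 8>3, C: -1>-3, D: 0>-3, E: -2>-4.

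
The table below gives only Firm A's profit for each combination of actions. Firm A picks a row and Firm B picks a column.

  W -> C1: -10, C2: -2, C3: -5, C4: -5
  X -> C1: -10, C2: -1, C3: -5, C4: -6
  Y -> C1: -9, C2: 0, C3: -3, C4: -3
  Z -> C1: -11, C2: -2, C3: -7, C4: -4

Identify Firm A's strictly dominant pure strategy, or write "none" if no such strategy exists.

Y vs W: C1: -9>-10, C2: 0>-2, C3: -3>-5, C4: -3>-5.
Y vs X: C1: -9>-10, C2: 0>-1, C3: -3>-5, C4: -3>-6.
Y vs Z: C1: -9>-11, C2: 0>-2, C3: -3>-7, C4: -3>-4.
Y strictly beats every other strategy against every opponent action, so it is strictly dominant.

Y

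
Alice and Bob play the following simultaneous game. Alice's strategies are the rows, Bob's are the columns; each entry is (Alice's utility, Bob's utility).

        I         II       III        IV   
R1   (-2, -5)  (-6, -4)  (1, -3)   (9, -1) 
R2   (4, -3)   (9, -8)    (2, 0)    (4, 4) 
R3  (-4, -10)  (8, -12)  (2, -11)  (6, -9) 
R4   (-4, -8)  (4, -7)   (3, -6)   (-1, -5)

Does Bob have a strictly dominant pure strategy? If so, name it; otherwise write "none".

IV vs I: R1: -1>-5, R2: 4>-3, R3: -9>-10, R4: -5>-8.
IV vs II: R1: -1>-4, R2: 4>-8, R3: -9>-12, R4: -5>-7.
IV vs III: R1: -1>-3, R2: 4>0, R3: -9>-11, R4: -5>-6.
IV strictly beats every other strategy against every opponent action, so it is strictly dominant.

IV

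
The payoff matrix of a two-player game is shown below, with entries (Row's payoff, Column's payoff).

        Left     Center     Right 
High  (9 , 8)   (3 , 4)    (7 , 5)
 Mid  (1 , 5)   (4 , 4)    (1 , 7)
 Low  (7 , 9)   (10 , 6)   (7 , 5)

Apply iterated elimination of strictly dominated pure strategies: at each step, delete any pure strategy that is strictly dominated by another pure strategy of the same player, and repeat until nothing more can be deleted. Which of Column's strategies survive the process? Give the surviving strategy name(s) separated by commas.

Left

For Row, Low strictly dominates Mid on the remaining columns (Left: 7>1, Center: 10>4, Right: 7>1); eliminate Mid.
Column Center is eliminated: Left beats it against every remaining row (High: 8>4, Low: 9>6).
Column's strategy Right is strictly dominated by Left (High: 8>5, Low: 9>5) and is removed.
Row Low is eliminated: High beats it against every remaining column (Left: 9>7).
Among the remaining strategies, none is strictly dominated by another pure strategy of the same player, so the elimination stops.
Surviving strategies — Row: {High}; Column: {Left}.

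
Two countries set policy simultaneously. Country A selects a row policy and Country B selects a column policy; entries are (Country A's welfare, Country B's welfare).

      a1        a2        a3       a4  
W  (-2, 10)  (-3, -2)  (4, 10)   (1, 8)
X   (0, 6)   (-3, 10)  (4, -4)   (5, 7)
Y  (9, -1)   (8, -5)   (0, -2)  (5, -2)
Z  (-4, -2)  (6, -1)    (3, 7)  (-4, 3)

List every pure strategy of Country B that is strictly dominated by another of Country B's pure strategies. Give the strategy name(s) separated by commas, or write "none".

none

Nothing dominates a1: a2 at W (10>-2); a3 at W (10=10); a4 at W (10>8).
a2 is not dominated — it holds its own against a1 at X (10>6); a3 at X (10>-4); a4 at X (10>7).
Nothing dominates a3: a1 at W (10=10); a2 at W (10>-2); a4 at W (10>8).
a4 is not dominated — it holds its own against a1 at X (7>6); a2 at W (8>-2); a3 at X (7>-4).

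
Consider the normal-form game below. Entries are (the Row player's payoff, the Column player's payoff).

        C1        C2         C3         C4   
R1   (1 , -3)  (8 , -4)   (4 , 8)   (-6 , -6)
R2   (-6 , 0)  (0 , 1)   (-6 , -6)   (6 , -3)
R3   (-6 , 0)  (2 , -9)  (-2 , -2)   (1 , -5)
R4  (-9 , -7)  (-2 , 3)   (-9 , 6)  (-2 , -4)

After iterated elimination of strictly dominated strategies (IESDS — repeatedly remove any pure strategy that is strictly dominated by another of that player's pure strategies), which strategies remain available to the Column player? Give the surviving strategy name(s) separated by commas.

Row R4 is eliminated: R2 beats it against every remaining column (C1: -6>-9, C2: 0>-2, C3: -6>-9, C4: 6>-2).
The Column player's strategy C4 is strictly dominated by C1 (R1: -3>-6, R2: 0>-3, R3: 0>-5) and is removed.
Row R2 is eliminated: R1 beats it against every remaining column (C1: 1>-6, C2: 8>0, C3: 4>-6).
Row R3 is eliminated: R1 beats it against every remaining column (C1: 1>-6, C2: 8>2, C3: 4>-2).
Column C1 is eliminated: C3 beats it against every remaining row (R1: 8>-3).
The Column player's strategy C2 is strictly dominated by C3 (R1: 8>-4) and is removed.
Among the remaining strategies, none is strictly dominated by another pure strategy of the same player, so the elimination stops.
Surviving strategies — the Row player: {R1}; the Column player: {C3}.

C3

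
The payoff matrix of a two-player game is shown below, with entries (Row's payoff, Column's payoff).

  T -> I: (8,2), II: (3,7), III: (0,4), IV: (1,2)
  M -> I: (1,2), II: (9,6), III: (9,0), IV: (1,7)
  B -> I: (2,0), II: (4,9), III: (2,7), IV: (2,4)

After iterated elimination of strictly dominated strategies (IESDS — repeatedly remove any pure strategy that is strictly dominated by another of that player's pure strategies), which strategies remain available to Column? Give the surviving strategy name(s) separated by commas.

Column's strategy I is strictly dominated by II (T: 7>2, M: 6>2, B: 9>0) and is removed.
For Row, B strictly dominates T on the remaining columns (II: 4>3, III: 2>0, IV: 2>1); eliminate T.
For Column, II strictly dominates III on the remaining rows (M: 6>0, B: 9>7); eliminate III.
Among the remaining strategies, none is strictly dominated by another pure strategy of the same player, so the elimination stops.
Surviving strategies — Row: {M, B}; Column: {II, IV}.

II, IV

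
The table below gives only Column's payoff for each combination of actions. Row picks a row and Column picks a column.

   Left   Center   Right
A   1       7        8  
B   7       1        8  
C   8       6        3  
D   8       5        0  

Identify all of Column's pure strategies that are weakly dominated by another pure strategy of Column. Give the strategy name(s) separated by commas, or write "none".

Nothing dominates Left: Center at B (7>1); Right at C (8>3).
Center is not dominated — it holds its own against Left at A (7>1); Right at C (6>3).
Right: no other strategy beats it everywhere (Left at A (8>1); Center at A (8>7)).

none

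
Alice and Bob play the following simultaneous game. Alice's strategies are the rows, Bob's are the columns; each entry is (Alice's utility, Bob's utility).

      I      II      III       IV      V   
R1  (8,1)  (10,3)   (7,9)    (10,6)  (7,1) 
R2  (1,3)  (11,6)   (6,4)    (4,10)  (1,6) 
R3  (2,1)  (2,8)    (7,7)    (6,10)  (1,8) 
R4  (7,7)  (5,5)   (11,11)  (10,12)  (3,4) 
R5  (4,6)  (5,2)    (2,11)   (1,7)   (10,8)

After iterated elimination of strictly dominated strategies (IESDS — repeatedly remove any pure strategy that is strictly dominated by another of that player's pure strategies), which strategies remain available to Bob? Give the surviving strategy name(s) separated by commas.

Row R3 is eliminated: R4 beats it against every remaining column (I: 7>2, II: 5>2, III: 11>7, IV: 10>6, V: 3>1).
Bob's strategy I is strictly dominated by III (R1: 9>1, R2: 4>3, R4: 11>7, R5: 11>6) and is removed.
Column II is eliminated: IV beats it against every remaining row (R1: 6>3, R2: 10>6, R4: 12>5, R5: 7>2).
Row R2 is eliminated: R1 beats it against every remaining column (III: 7>6, IV: 10>4, V: 7>1).
Bob's strategy V is strictly dominated by III (R1: 9>1, R4: 11>4, R5: 11>8) and is removed.
Alice's strategy R5 is strictly dominated by R1 (III: 7>2, IV: 10>1) and is removed.
Among the remaining strategies, none is strictly dominated by another pure strategy of the same player, so the elimination stops.
Surviving strategies — Alice: {R1, R4}; Bob: {III, IV}.

III, IV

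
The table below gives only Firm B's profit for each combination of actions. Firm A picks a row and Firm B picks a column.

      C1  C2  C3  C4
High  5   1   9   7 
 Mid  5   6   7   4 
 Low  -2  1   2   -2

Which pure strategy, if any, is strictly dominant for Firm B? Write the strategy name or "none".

C3

C3 vs C1: High: 9>5, Mid: 7>5, Low: 2>-2.
C3 vs C2: High: 9>1, Mid: 7>6, Low: 2>1.
C3 vs C4: High: 9>7, Mid: 7>4, Low: 2>-2.
C3 strictly beats every other strategy against every opponent action, so it is strictly dominant.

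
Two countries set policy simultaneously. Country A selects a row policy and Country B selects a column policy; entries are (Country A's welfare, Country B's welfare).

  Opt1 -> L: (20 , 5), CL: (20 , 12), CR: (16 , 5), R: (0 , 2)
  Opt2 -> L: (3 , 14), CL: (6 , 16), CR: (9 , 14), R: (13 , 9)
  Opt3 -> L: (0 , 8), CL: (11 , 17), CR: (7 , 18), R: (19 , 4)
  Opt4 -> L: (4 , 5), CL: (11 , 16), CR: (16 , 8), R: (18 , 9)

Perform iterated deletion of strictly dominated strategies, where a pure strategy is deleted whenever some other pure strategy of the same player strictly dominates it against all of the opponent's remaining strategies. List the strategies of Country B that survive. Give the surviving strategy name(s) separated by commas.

For Country A, Opt4 strictly dominates Opt2 on the remaining columns (L: 4>3, CL: 11>6, CR: 16>9, R: 18>13); eliminate Opt2.
Country B's strategy L is strictly dominated by CL (Opt1: 12>5, Opt3: 17>8, Opt4: 16>5) and is removed.
Column R is eliminated: CL beats it against every remaining row (Opt1: 12>2, Opt3: 17>4, Opt4: 16>9).
Row Opt3 is eliminated: Opt1 beats it against every remaining column (CL: 20>11, CR: 16>7).
Country B's strategy CR is strictly dominated by CL (Opt1: 12>5, Opt4: 16>8) and is removed.
Row Opt4 is eliminated: Opt1 beats it against every remaining column (CL: 20>11).
Among the remaining strategies, none is strictly dominated by another pure strategy of the same player, so the elimination stops.
Surviving strategies — Country A: {Opt1}; Country B: {CL}.

CL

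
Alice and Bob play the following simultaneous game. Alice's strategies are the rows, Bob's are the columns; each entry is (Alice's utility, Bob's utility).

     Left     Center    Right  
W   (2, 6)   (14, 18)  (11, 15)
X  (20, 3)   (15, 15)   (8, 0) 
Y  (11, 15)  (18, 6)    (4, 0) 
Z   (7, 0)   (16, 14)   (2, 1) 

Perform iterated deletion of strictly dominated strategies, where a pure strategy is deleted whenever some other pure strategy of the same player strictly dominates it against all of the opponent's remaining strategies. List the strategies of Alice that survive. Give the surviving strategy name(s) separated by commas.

X, Y

For Alice, Y strictly dominates Z on the remaining columns (Left: 11>7, Center: 18>16, Right: 4>2); eliminate Z.
Column Right is eliminated: Center beats it against every remaining row (W: 18>15, X: 15>0, Y: 6>0).
For Alice, X strictly dominates W on the remaining columns (Left: 20>2, Center: 15>14); eliminate W.
Among the remaining strategies, none is strictly dominated by another pure strategy of the same player, so the elimination stops.
Surviving strategies — Alice: {X, Y}; Bob: {Left, Center}.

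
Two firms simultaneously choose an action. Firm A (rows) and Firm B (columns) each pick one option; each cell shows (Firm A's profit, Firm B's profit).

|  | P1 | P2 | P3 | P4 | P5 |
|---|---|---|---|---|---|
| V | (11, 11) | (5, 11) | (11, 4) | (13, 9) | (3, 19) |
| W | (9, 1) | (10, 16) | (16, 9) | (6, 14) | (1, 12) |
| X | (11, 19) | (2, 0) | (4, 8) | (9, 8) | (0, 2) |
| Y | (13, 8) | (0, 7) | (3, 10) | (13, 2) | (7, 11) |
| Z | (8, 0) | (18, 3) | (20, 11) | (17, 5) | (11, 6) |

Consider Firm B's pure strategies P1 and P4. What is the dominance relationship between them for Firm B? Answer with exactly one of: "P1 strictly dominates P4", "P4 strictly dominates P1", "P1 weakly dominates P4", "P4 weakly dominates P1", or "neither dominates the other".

Compare P1 to P4 across each opponent action: V: 11>9, W: 1<14, X: 19>8, Y: 8>2, Z: 0<5.
P1 does better at V, X, Y but worse at W, Z; neither strategy dominates the other.

neither dominates the other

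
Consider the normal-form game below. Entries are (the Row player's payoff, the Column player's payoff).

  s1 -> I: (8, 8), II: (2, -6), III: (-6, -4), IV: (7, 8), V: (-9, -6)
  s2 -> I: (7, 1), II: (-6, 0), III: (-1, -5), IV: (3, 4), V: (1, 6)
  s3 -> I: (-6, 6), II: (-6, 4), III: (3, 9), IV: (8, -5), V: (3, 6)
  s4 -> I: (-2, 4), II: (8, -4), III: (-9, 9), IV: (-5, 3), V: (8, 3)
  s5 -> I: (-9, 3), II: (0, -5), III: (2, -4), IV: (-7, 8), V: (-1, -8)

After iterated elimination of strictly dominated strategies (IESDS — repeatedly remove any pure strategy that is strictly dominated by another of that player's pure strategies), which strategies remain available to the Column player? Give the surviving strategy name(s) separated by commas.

The Column player's strategy II is strictly dominated by I (s1: 8>-6, s2: 1>0, s3: 6>4, s4: 4>-4, s5: 3>-5) and is removed.
For the Row player, s3 strictly dominates s5 on the remaining columns (I: -6>-9, III: 3>2, IV: 8>-7, V: 3>-1); eliminate s5.
Among the remaining strategies, none is strictly dominated by another pure strategy of the same player, so the elimination stops.
Surviving strategies — the Row player: {s1, s2, s3, s4}; the Column player: {I, III, IV, V}.

I, III, IV, V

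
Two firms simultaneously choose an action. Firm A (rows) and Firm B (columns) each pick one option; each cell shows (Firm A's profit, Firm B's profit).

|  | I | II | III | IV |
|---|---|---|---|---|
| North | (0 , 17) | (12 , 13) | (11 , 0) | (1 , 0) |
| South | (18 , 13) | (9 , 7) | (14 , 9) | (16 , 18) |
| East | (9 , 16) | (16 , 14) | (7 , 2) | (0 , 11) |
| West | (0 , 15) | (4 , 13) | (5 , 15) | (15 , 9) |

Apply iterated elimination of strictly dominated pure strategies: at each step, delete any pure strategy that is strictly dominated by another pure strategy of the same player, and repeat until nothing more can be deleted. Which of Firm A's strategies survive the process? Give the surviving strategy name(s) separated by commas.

South

For Firm A, South strictly dominates West on the remaining columns (I: 18>0, II: 9>4, III: 14>5, IV: 16>15); eliminate West.
Firm B's strategy II is strictly dominated by I (North: 17>13, South: 13>7, East: 16>14) and is removed.
Firm A's strategy North is strictly dominated by South (I: 18>0, III: 14>11, IV: 16>1) and is removed.
Firm A's strategy East is strictly dominated by South (I: 18>9, III: 14>7, IV: 16>0) and is removed.
Firm B's strategy I is strictly dominated by IV (South: 18>13) and is removed.
Column III is eliminated: IV beats it against every remaining row (South: 18>9).
Among the remaining strategies, none is strictly dominated by another pure strategy of the same player, so the elimination stops.
Surviving strategies — Firm A: {South}; Firm B: {IV}.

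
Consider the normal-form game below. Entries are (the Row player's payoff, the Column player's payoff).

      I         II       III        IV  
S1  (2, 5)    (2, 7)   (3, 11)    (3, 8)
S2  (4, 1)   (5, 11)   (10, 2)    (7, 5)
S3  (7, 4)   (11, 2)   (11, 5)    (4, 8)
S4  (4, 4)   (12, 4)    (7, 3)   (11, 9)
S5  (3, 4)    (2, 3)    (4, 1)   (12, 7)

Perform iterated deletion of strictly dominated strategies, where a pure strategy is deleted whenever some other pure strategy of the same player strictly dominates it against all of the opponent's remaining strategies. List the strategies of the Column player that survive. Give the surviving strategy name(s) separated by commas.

IV

Row S1 is eliminated: S2 beats it against every remaining column (I: 4>2, II: 5>2, III: 10>3, IV: 7>3).
The Column player's strategy I is strictly dominated by IV (S2: 5>1, S3: 8>4, S4: 9>4, S5: 7>4) and is removed.
For the Column player, IV strictly dominates III on the remaining rows (S2: 5>2, S3: 8>5, S4: 9>3, S5: 7>1); eliminate III.
The Row player's strategy S2 is strictly dominated by S4 (II: 12>5, IV: 11>7) and is removed.
The Row player's strategy S3 is strictly dominated by S4 (II: 12>11, IV: 11>4) and is removed.
Column II is eliminated: IV beats it against every remaining row (S4: 9>4, S5: 7>3).
For the Row player, S5 strictly dominates S4 on the remaining columns (IV: 12>11); eliminate S4.
Among the remaining strategies, none is strictly dominated by another pure strategy of the same player, so the elimination stops.
Surviving strategies — the Row player: {S5}; the Column player: {IV}.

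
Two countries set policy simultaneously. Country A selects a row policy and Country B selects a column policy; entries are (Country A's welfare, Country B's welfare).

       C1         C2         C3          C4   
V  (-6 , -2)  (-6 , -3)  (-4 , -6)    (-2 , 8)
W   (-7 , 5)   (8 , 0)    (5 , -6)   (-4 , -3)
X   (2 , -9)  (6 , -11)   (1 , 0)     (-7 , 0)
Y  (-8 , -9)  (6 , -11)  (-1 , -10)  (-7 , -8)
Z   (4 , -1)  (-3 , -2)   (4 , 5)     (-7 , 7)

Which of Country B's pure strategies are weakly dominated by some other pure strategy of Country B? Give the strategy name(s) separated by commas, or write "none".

Nothing dominates C1: C2 at V (-2>-3); C3 at V (-2>-6); C4 at W (5>-3).
C2: dominated, since C1 does at least as well everywhere (V: -2>-3, W: 5>0, X: -9>-11, Y: -9>-11, Z: -1>-2).
C3: dominated, since C4 does at least as well everywhere (V: 8>-6, W: -3>-6, X: 0=0, Y: -8>-10, Z: 7>5).
C4 is not dominated — it holds its own against C1 at V (8>-2); C2 at V (8>-3); C3 at V (8>-6).

C2, C3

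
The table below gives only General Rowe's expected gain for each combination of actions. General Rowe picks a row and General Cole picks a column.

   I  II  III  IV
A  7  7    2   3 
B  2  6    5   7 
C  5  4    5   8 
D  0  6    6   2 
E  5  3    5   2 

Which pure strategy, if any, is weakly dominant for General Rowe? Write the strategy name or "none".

A fails to dominate B at III (2<5).
B fails to dominate A at I (2<7).
C fails to dominate A at I (5<7).
D fails to dominate A at I (0<7).
E fails to dominate A at I (5<7).
No single strategy dominates all the others.

none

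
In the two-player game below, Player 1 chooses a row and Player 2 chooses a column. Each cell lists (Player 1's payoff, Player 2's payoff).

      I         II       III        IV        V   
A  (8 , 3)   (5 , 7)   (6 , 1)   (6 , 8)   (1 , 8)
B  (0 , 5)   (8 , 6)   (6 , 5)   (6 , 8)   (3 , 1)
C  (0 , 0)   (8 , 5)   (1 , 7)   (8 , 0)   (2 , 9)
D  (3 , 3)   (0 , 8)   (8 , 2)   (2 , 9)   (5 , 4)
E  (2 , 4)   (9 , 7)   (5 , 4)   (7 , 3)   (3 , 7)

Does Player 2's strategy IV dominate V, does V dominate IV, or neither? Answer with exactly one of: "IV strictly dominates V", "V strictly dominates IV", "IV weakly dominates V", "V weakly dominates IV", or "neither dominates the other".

neither dominates the other

IV's payoffs vs V's, by Player 1's action — A: 8=8, B: 8>1, C: 0<9, D: 9>4, E: 3<7.
IV does better at B, D but worse at C, E; neither strategy dominates the other.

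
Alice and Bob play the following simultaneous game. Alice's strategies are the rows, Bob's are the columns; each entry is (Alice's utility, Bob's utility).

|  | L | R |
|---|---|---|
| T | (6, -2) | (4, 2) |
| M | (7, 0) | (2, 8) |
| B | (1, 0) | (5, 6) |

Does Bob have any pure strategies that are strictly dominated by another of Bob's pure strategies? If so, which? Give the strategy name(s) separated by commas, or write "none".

L

L: dominated, since R does at least as well everywhere (T: 2>-2, M: 8>0, B: 6>0).
R is not dominated — it holds its own against L at T (2>-2).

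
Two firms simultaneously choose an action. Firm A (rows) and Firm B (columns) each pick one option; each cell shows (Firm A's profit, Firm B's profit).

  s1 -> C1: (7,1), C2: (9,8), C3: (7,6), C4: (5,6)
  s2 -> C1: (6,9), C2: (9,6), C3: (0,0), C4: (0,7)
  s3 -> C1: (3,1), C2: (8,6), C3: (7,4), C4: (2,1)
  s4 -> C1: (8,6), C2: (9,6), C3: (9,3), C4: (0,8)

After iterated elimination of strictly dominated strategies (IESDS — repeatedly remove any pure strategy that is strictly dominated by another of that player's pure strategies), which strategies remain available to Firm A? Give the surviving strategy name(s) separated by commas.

Column C3 is eliminated: C2 beats it against every remaining row (s1: 8>6, s2: 6>0, s3: 6>4, s4: 6>3).
Firm A's strategy s3 is strictly dominated by s1 (C1: 7>3, C2: 9>8, C4: 5>2) and is removed.
Among the remaining strategies, none is strictly dominated by another pure strategy of the same player, so the elimination stops.
Surviving strategies — Firm A: {s1, s2, s4}; Firm B: {C1, C2, C4}.

s1, s2, s4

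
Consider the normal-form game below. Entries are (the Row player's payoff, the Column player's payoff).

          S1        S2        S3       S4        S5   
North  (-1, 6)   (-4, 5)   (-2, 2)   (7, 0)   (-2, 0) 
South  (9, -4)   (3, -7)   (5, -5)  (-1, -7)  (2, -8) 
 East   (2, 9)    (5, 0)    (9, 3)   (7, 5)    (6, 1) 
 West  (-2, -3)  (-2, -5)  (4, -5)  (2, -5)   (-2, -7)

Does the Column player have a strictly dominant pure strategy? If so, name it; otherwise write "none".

S1

S1 vs S2: North: 6>5, South: -4>-7, East: 9>0, West: -3>-5.
S1 vs S3: North: 6>2, South: -4>-5, East: 9>3, West: -3>-5.
S1 vs S4: North: 6>0, South: -4>-7, East: 9>5, West: -3>-5.
S1 vs S5: North: 6>0, South: -4>-8, East: 9>1, West: -3>-7.
S1 strictly beats every other strategy against every opponent action, so it is strictly dominant.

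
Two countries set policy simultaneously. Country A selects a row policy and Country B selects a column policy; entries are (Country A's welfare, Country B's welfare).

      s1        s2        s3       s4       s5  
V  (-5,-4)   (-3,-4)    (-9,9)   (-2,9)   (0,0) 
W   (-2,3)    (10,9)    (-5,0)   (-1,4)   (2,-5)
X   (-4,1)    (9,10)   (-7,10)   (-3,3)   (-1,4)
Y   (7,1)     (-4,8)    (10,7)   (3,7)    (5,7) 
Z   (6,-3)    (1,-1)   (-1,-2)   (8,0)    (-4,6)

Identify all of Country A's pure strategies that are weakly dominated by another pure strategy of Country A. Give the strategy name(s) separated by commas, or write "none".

V: dominated, since W does at least as well everywhere (s1: -2>-5, s2: 10>-3, s3: -5>-9, s4: -1>-2, s5: 2>0).
W is not dominated — it holds its own against V at s1 (-2>-5); X at s1 (-2>-4); Y at s2 (10>-4); Z at s2 (10>1).
X is weakly dominated by W (s1: -2>-4, s2: 10>9, s3: -5>-7, s4: -1>-3, s5: 2>-1).
Nothing dominates Y: V at s1 (7>-5); W at s1 (7>-2); X at s1 (7>-4); Z at s1 (7>6).
Nothing dominates Z: V at s1 (6>-5); W at s1 (6>-2); X at s1 (6>-4); Y at s2 (1>-4).

V, X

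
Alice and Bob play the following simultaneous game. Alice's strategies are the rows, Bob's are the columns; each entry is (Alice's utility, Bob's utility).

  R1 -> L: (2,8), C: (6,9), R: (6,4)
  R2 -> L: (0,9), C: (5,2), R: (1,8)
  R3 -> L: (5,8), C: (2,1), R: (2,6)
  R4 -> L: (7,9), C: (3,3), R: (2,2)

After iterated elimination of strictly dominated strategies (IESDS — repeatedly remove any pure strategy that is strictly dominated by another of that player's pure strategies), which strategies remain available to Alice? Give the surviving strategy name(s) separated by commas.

R1, R4

For Alice, R1 strictly dominates R2 on the remaining columns (L: 2>0, C: 6>5, R: 6>1); eliminate R2.
Column R is eliminated: L beats it against every remaining row (R1: 8>4, R3: 8>6, R4: 9>2).
Row R3 is eliminated: R4 beats it against every remaining column (L: 7>5, C: 3>2).
Among the remaining strategies, none is strictly dominated by another pure strategy of the same player, so the elimination stops.
Surviving strategies — Alice: {R1, R4}; Bob: {L, C}.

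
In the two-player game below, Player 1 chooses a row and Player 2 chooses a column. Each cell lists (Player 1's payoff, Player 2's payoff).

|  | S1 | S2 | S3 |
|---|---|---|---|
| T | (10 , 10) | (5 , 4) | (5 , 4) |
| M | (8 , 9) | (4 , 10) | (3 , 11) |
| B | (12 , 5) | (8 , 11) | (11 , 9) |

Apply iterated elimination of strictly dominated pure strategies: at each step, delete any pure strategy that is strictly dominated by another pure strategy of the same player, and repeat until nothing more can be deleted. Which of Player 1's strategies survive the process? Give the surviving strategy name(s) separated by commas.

For Player 1, B strictly dominates T on the remaining columns (S1: 12>10, S2: 8>5, S3: 11>5); eliminate T.
Row M is eliminated: B beats it against every remaining column (S1: 12>8, S2: 8>4, S3: 11>3).
For Player 2, S2 strictly dominates S1 on the remaining rows (B: 11>5); eliminate S1.
Column S3 is eliminated: S2 beats it against every remaining row (B: 11>9).
Among the remaining strategies, none is strictly dominated by another pure strategy of the same player, so the elimination stops.
Surviving strategies — Player 1: {B}; Player 2: {S2}.

B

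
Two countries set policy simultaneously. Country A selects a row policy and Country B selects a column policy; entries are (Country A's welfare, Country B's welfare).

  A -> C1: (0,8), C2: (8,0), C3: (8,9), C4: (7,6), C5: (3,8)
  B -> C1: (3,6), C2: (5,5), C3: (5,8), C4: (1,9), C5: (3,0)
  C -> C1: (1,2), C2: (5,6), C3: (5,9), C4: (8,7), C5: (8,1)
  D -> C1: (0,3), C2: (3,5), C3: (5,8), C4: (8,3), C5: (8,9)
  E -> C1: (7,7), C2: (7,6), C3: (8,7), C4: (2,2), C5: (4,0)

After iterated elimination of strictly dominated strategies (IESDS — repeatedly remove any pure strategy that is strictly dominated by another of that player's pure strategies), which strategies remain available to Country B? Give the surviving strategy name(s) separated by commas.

For Country A, E strictly dominates B on the remaining columns (C1: 7>3, C2: 7>5, C3: 8>5, C4: 2>1, C5: 4>3); eliminate B.
For Country B, C3 strictly dominates C2 on the remaining rows (A: 9>0, C: 9>6, D: 8>5, E: 7>6); eliminate C2.
For Country B, C3 strictly dominates C4 on the remaining rows (A: 9>6, C: 9>7, D: 8>3, E: 7>2); eliminate C4.
Among the remaining strategies, none is strictly dominated by another pure strategy of the same player, so the elimination stops.
Surviving strategies — Country A: {A, C, D, E}; Country B: {C1, C3, C5}.

C1, C3, C5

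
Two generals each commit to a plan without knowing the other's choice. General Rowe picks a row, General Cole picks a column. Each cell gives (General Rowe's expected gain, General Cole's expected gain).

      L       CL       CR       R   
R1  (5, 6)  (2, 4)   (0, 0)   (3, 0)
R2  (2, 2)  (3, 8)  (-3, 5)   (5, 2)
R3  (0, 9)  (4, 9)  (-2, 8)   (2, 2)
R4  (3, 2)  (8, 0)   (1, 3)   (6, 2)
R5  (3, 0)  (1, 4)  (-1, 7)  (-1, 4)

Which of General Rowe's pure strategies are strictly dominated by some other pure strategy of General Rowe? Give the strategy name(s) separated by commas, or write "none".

R2, R3, R5

Nothing dominates R1: R2 at L (5>2); R3 at L (5>0); R4 at L (5>3); R5 at L (5>3).
R2: dominated, since R4 does at least as well everywhere (L: 3>2, CL: 8>3, CR: 1>-3, R: 6>5).
R4 strictly dominates R3 — L: 3>0, CL: 8>4, CR: 1>-2, R: 6>2.
R4 is not dominated — it holds its own against R1 at CL (8>2); R2 at L (3>2); R3 at L (3>0); R5 at L (3=3).
R5 is strictly dominated by R1 (L: 5>3, CL: 2>1, CR: 0>-1, R: 3>-1).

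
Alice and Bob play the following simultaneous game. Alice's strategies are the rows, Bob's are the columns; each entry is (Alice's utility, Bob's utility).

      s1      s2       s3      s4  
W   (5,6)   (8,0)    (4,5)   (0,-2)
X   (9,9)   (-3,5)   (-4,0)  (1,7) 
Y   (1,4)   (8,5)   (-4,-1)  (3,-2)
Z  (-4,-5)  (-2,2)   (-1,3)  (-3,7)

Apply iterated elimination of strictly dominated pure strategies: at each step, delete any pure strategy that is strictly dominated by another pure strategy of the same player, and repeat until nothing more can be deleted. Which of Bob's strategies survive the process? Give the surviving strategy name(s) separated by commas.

Alice's strategy Z is strictly dominated by W (s1: 5>-4, s2: 8>-2, s3: 4>-1, s4: 0>-3) and is removed.
For Bob, s1 strictly dominates s3 on the remaining rows (W: 6>5, X: 9>0, Y: 4>-1); eliminate s3.
Column s4 is eliminated: s1 beats it against every remaining row (W: 6>-2, X: 9>7, Y: 4>-2).
Among the remaining strategies, none is strictly dominated by another pure strategy of the same player, so the elimination stops.
Surviving strategies — Alice: {W, X, Y}; Bob: {s1, s2}.

s1, s2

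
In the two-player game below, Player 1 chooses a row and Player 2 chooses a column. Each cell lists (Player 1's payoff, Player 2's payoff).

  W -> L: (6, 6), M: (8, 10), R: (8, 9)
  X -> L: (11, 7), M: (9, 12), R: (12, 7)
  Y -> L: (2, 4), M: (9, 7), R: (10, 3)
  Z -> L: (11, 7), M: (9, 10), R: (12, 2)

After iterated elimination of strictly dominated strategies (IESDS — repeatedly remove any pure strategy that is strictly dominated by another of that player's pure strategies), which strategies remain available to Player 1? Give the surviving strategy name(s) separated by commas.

For Player 1, X strictly dominates W on the remaining columns (L: 11>6, M: 9>8, R: 12>8); eliminate W.
Player 2's strategy L is strictly dominated by M (X: 12>7, Y: 7>4, Z: 10>7) and is removed.
For Player 2, M strictly dominates R on the remaining rows (X: 12>7, Y: 7>3, Z: 10>2); eliminate R.
Among the remaining strategies, none is strictly dominated by another pure strategy of the same player, so the elimination stops.
Surviving strategies — Player 1: {X, Y, Z}; Player 2: {M}.

X, Y, Z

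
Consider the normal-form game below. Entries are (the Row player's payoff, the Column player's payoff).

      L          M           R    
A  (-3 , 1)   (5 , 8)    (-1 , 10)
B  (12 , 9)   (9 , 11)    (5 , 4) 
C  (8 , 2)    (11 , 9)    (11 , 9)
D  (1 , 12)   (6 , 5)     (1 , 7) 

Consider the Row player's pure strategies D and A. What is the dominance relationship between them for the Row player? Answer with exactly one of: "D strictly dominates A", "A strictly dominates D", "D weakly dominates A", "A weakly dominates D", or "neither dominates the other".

D strictly dominates A

D's payoffs vs A's, by the Column player's action — L: 1>-3, M: 6>5, R: 1>-1.
Every comparison favours D, so D strictly dominates A.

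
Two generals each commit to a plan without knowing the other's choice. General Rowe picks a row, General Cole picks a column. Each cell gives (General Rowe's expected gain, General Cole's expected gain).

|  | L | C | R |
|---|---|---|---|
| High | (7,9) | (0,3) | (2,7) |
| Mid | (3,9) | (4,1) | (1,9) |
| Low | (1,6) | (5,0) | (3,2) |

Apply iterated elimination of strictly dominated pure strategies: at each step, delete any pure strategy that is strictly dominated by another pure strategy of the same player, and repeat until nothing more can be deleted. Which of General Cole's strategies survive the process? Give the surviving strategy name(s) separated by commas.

L

For General Cole, L strictly dominates C on the remaining rows (High: 9>3, Mid: 9>1, Low: 6>0); eliminate C.
General Rowe's strategy Mid is strictly dominated by High (L: 7>3, R: 2>1) and is removed.
General Cole's strategy R is strictly dominated by L (High: 9>7, Low: 6>2) and is removed.
Row Low is eliminated: High beats it against every remaining column (L: 7>1).
Among the remaining strategies, none is strictly dominated by another pure strategy of the same player, so the elimination stops.
Surviving strategies — General Rowe: {High}; General Cole: {L}.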